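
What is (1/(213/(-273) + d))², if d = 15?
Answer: 8281/1674436 ≈ 0.0049455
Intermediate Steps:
(1/(213/(-273) + d))² = (1/(213/(-273) + 15))² = (1/(213*(-1/273) + 15))² = (1/(-71/91 + 15))² = (1/(1294/91))² = (91/1294)² = 8281/1674436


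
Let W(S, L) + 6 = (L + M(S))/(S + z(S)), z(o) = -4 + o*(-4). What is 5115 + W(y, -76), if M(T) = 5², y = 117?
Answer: 1813746/355 ≈ 5109.1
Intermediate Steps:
z(o) = -4 - 4*o
M(T) = 25
W(S, L) = -6 + (25 + L)/(-4 - 3*S) (W(S, L) = -6 + (L + 25)/(S + (-4 - 4*S)) = -6 + (25 + L)/(-4 - 3*S))
5115 + W(y, -76) = 5115 + (-49 - 1*(-76) - 18*117)/(4 + 3*117) = 5115 + (-49 + 76 - 2106)/(4 + 351) = 5115 - 2079/355 = 1813746/355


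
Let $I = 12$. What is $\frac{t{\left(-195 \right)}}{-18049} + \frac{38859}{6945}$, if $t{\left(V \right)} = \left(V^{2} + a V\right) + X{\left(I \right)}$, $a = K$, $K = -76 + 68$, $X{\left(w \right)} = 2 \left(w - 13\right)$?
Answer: $\frac{142154052}{41783435} \approx 3.4022$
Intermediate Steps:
$X{\left(w \right)} = -26 + 2 w$ ($X{\left(w \right)} = 2 \left(-13 + w\right) = -26 + 2 w$)
$K = -8$
$a = -8$
$t{\left(V \right)} = -2 + V^{2} - 8 V$ ($t{\left(V \right)} = \left(V^{2} - 8 V\right) + \left(-26 + 2 \cdot 12\right) = \left(V^{2} - 8 V\right) + \left(-26 + 24\right) = \left(V^{2} - 8 V\right) - 2 = -2 + V^{2} - 8 V$)
$\frac{t{\left(-195 \right)}}{-18049} + \frac{38859}{6945} = \frac{-2 + \left(-195\right)^{2} - -1560}{-18049} + \frac{38859}{6945} = \left(-2 + 38025 + 1560\right) \left(- \frac{1}{18049}\right) + 38859 \cdot \frac{1}{6945} = 39583 \left(- \frac{1}{18049}\right) + \frac{12953}{2315} = - \frac{39583}{18049} + \frac{12953}{2315} = \frac{142154052}{41783435}$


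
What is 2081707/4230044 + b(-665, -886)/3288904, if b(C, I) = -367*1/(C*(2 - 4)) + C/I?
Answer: 18008530502963619/36593456266768310 ≈ 0.49212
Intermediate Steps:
b(C, I) = 367/(2*C) + C/I (b(C, I) = -367*(-1/(2*C)) + C/I = -(-367)/(2*C) + C/I = 367/(2*C) + C/I)
2081707/4230044 + b(-665, -886)/3288904 = 2081707/4230044 + ((367/2)/(-665) - 665/(-886))/3288904 = 2081707*(1/4230044) + ((367/2)*(-1/665) - 665*(-1/886))*(1/3288904) = 2081707/4230044 + (-367/1330 + 665/886)*(1/3288904) = 2081707/4230044 + (139822/294595)*(1/3288904) = 2081707/4230044 + 69911/484447336940 = 18008530502963619/36593456266768310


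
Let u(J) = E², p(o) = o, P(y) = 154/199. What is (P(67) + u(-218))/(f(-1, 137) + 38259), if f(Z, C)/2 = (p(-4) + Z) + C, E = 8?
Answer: 12890/7666077 ≈ 0.0016814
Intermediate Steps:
P(y) = 154/199 (P(y) = 154*(1/199) = 154/199)
u(J) = 64 (u(J) = 8² = 64)
f(Z, C) = -8 + 2*C + 2*Z (f(Z, C) = 2*((-4 + Z) + C) = 2*(-4 + C + Z) = -8 + 2*C + 2*Z)
(P(67) + u(-218))/(f(-1, 137) + 38259) = (154/199 + 64)/((-8 + 2*137 + 2*(-1)) + 38259) = 12890/(199*((-8 + 274 - 2) + 38259)) = 12890/(199*(264 + 38259)) = (12890/199)/38523 = (12890/199)*(1/38523) = 12890/7666077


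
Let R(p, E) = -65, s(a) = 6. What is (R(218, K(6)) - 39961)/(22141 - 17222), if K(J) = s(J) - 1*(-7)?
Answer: -40026/4919 ≈ -8.1370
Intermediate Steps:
K(J) = 13 (K(J) = 6 - 1*(-7) = 6 + 7 = 13)
(R(218, K(6)) - 39961)/(22141 - 17222) = (-65 - 39961)/(22141 - 17222) = -40026/4919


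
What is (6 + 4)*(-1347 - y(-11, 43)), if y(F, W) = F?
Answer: -13360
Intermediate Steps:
(6 + 4)*(-1347 - y(-11, 43)) = (6 + 4)*(-1347 - 1*(-11)) = 10*(-1347 + 11) = 10*(-1336) = -13360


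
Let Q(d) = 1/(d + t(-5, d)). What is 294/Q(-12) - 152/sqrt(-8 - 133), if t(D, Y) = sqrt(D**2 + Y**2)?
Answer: 294 + 152*I*sqrt(141)/141 ≈ 294.0 + 12.801*I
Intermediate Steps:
Q(d) = 1/(d + sqrt(25 + d**2)) (Q(d) = 1/(d + sqrt((-5)**2 + d**2)) = 1/(d + sqrt(25 + d**2)))
294/Q(-12) - 152/sqrt(-8 - 133) = 294/(1/(-12 + sqrt(25 + (-12)**2))) - 152/sqrt(-8 - 133) = 294/(1/(-12 + sqrt(25 + 144))) - 152*(-I*sqrt(141)/141) = 294/(1/(-12 + sqrt(169))) - 152*(-I*sqrt(141)/141) = 294/(1/(-12 + 13)) - (-152)*I*sqrt(141)/141 = 294/(1/1) + 152*I*sqrt(141)/141 = 294/1 + 152*I*sqrt(141)/141 = 294*1 + 152*I*sqrt(141)/141 = 294 + 152*I*sqrt(141)/141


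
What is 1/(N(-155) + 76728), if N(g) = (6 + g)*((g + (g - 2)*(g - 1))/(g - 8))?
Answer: 163/16132877 ≈ 1.0104e-5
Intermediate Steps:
N(g) = (6 + g)*(g + (-1 + g)*(-2 + g))/(-8 + g) (N(g) = (6 + g)*((g + (-2 + g)*(-1 + g))/(-8 + g)) = (6 + g)*((g + (-1 + g)*(-2 + g))/(-8 + g)) = (6 + g)*(g + (-1 + g)*(-2 + g))/(-8 + g))
1/(N(-155) + 76728) = 1/((12 + (-155)³ - 10*(-155) + 4*(-155)²)/(-8 - 155) + 76728) = 1/((12 - 3723875 + 1550 + 4*24025)/(-163) + 76728) = 1/(-(12 - 3723875 + 1550 + 96100)/163 + 76728) = 1/(-1/163*(-3626213) + 76728) = 1/(3626213/163 + 76728) = 1/(16132877/163) = 163/16132877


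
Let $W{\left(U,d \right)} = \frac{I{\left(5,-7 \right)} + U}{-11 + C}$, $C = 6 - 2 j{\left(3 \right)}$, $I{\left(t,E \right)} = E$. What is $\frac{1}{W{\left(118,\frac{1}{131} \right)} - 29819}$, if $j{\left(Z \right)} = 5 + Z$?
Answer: $- \frac{7}{208770} \approx -3.353 \cdot 10^{-5}$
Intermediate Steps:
$C = -10$ ($C = 6 - 2 \left(5 + 3\right) = 6 - 16 = -10$)
$W{\left(U,d \right)} = \frac{1}{3} - \frac{U}{21}$ ($W{\left(U,d \right)} = \frac{-7 + U}{-11 - 10} = \frac{-7 + U}{-21} = \left(-7 + U\right) \left(- \frac{1}{21}\right) = \frac{1}{3} - \frac{U}{21}$)
$\frac{1}{W{\left(118,\frac{1}{131} \right)} - 29819} = \frac{1}{\left(\frac{1}{3} - \frac{118}{21}\right) - 29819} = \frac{1}{- \frac{37}{7} - 29819} = \frac{1}{- \frac{208770}{7}} = - \frac{7}{208770}$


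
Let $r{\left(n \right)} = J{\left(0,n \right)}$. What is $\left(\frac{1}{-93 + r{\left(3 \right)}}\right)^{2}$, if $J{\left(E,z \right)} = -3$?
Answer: $\frac{1}{9216} \approx 0.00010851$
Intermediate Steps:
$r{\left(n \right)} = -3$
$\left(\frac{1}{-93 + r{\left(3 \right)}}\right)^{2} = \left(\frac{1}{-93 - 3}\right)^{2} = \left(\frac{1}{-96}\right)^{2} = \left(- \frac{1}{96}\right)^{2} = \frac{1}{9216}$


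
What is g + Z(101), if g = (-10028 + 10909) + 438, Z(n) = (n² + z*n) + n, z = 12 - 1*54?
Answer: 7379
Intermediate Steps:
z = -42 (z = 12 - 54 = -42)
Z(n) = n² - 41*n (Z(n) = (n² - 42*n) + n = n² - 41*n)
g = 1319 (g = 881 + 438 = 1319)
g + Z(101) = 1319 + 101*(-41 + 101) = 1319 + 101*60 = 1319 + 6060 = 7379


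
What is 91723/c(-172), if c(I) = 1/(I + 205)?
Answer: 3026859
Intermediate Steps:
c(I) = 1/(205 + I)
91723/c(-172) = 91723/(1/(205 - 172)) = 91723/(1/33) = 91723*33 = 3026859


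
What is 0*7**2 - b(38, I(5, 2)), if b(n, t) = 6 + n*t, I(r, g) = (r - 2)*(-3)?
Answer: 336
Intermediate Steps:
I(r, g) = 6 - 3*r (I(r, g) = (-2 + r)*(-3) = 6 - 3*r)
0*7**2 - b(38, I(5, 2)) = 0*7**2 - (6 + 38*(6 - 3*5)) = 0*49 - (6 + 38*(6 - 15)) = 0 - (6 + 38*(-9)) = 0 - (6 - 342) = 0 - 1*(-336) = 0 + 336 = 336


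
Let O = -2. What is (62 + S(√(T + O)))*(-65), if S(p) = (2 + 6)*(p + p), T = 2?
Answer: -4030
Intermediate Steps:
S(p) = 16*p (S(p) = 8*(2*p) = 16*p)
(62 + S(√(T + O)))*(-65) = (62 + 16*√(2 - 2))*(-65) = (62 + 16*√0)*(-65) = (62 + 16*0)*(-65) = (62 + 0)*(-65) = 62*(-65) = -4030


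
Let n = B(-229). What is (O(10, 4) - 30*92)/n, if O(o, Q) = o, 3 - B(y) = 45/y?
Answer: -314875/366 ≈ -860.31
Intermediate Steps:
B(y) = 3 - 45/y
n = 732/229 (n = 3 - 45/(-229) = 3 - 45*(-1/229) = 3 + 45/229 = 732/229 ≈ 3.1965)
(O(10, 4) - 30*92)/n = (10 - 30*92)/(732/229) = (10 - 2760)*(229/732) = -2750*229/732 = -314875/366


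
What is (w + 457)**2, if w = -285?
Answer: 29584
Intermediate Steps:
(w + 457)**2 = (-285 + 457)**2 = 172**2 = 29584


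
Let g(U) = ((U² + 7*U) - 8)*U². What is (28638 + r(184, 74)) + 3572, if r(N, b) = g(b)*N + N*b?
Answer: 6031443650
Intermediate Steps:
g(U) = U²*(-8 + U² + 7*U) (g(U) = (-8 + U² + 7*U)*U² = U²*(-8 + U² + 7*U))
r(N, b) = N*b + N*b²*(-8 + b² + 7*b) (r(N, b) = (b²*(-8 + b² + 7*b))*N + N*b = N*b²*(-8 + b² + 7*b) + N*b = N*b + N*b²*(-8 + b² + 7*b))
(28638 + r(184, 74)) + 3572 = (28638 + 184*74*(1 + 74*(-8 + 74² + 7*74))) + 3572 = (28638 + 184*74*(1 + 74*(-8 + 5476 + 518))) + 3572 = (28638 + 184*74*(1 + 74*5986)) + 3572 = (28638 + 184*74*(1 + 442964)) + 3572 = (28638 + 184*74*442965) + 3572 = (28638 + 6031411440) + 3572 = 6031440078 + 3572 = 6031443650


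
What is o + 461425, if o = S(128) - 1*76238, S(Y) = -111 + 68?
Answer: 385144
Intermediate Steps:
S(Y) = -43
o = -76281 (o = -43 - 1*76238 = -43 - 76238 = -76281)
o + 461425 = -76281 + 461425 = 385144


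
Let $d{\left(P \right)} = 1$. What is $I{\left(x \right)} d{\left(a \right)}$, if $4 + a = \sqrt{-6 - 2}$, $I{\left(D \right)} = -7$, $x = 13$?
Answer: $-7$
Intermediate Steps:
$a = -4 + 2 i \sqrt{2}$ ($a = -4 + \sqrt{-6 - 2} = -4 + \sqrt{-8} = -4 + 2 i \sqrt{2} \approx -4.0 + 2.8284 i$)
$I{\left(x \right)} d{\left(a \right)} = \left(-7\right) 1 = -7$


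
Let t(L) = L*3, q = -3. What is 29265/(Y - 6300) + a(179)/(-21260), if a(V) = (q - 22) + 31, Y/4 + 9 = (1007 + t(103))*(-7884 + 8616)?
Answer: 49924369/6815445760 ≈ 0.0073252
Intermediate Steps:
t(L) = 3*L
Y = 3853212 (Y = -36 + 4*((1007 + 3*103)*(-7884 + 8616)) = -36 + 4*((1007 + 309)*732) = -36 + 4*(1316*732) = -36 + 4*963312 = -36 + 3853248 = 3853212)
a(V) = 6 (a(V) = (-3 - 22) + 31 = -25 + 31 = 6)
29265/(Y - 6300) + a(179)/(-21260) = 29265/(3853212 - 6300) + 6/(-21260) = 29265/3846912 + 6*(-1/21260) = 29265*(1/3846912) - 3/10630 = 9755/1282304 - 3/10630 = 49924369/6815445760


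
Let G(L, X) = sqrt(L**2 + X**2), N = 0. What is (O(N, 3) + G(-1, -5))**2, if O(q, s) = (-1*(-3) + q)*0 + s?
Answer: (3 + sqrt(26))**2 ≈ 65.594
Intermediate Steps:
O(q, s) = s (O(q, s) = (3 + q)*0 + s = 0 + s = s)
(O(N, 3) + G(-1, -5))**2 = (3 + sqrt((-1)**2 + (-5)**2))**2 = (3 + sqrt(1 + 25))**2 = (3 + sqrt(26))**2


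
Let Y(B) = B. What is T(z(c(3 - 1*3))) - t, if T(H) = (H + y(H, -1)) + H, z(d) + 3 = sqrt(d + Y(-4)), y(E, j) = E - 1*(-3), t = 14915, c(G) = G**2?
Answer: -14921 + 6*I ≈ -14921.0 + 6.0*I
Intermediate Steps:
y(E, j) = 3 + E (y(E, j) = E + 3 = 3 + E)
z(d) = -3 + sqrt(-4 + d) (z(d) = -3 + sqrt(d - 4) = -3 + sqrt(-4 + d))
T(H) = 3 + 3*H (T(H) = (H + (3 + H)) + H = (3 + 2*H) + H = 3 + 3*H)
T(z(c(3 - 1*3))) - t = (3 + 3*(-3 + sqrt(-4 + (3 - 1*3)**2))) - 1*14915 = (3 + 3*(-3 + sqrt(-4 + (3 - 3)**2))) - 14915 = (3 + 3*(-3 + sqrt(-4 + 0**2))) - 14915 = (3 + 3*(-3 + sqrt(-4 + 0))) - 14915 = (3 + 3*(-3 + sqrt(-4))) - 14915 = (3 + 3*(-3 + 2*I)) - 14915 = (3 + (-9 + 6*I)) - 14915 = (-6 + 6*I) - 14915 = -14921 + 6*I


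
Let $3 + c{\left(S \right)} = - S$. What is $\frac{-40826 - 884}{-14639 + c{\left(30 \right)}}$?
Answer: $\frac{20855}{7336} \approx 2.8428$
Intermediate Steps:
$c{\left(S \right)} = -3 - S$
$\frac{-40826 - 884}{-14639 + c{\left(30 \right)}} = \frac{-40826 - 884}{-14639 - 33} = - \frac{41710}{-14672} = \left(-41710\right) \left(- \frac{1}{14672}\right) = \frac{20855}{7336}$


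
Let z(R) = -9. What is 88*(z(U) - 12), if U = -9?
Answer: -1848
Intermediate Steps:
88*(z(U) - 12) = 88*(-9 - 12) = 88*(-21) = -1848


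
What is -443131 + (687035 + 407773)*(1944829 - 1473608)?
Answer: 515896077437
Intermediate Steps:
-443131 + (687035 + 407773)*(1944829 - 1473608) = -443131 + 1094808*471221 = -443131 + 515896520568 = 515896077437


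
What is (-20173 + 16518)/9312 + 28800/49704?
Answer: 3604895/19285152 ≈ 0.18693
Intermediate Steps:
(-20173 + 16518)/9312 + 28800/49704 = -3655*1/9312 + 28800*(1/49704) = -3655/9312 + 1200/2071 = 3604895/19285152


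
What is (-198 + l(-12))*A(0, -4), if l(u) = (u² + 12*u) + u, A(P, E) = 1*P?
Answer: 0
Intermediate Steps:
A(P, E) = P
l(u) = u² + 13*u
(-198 + l(-12))*A(0, -4) = (-198 - 12*(13 - 12))*0 = (-198 - 12*1)*0 = (-198 - 12)*0 = -210*0 = 0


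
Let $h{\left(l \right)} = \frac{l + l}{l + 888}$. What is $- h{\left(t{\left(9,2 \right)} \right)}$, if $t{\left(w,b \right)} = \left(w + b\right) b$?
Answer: $- \frac{22}{455} \approx -0.048352$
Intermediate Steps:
$t{\left(w,b \right)} = b \left(b + w\right)$ ($t{\left(w,b \right)} = \left(b + w\right) b = b \left(b + w\right)$)
$h{\left(l \right)} = \frac{2 l}{888 + l}$
$- h{\left(t{\left(9,2 \right)} \right)} = - \frac{2 \cdot 2 \left(2 + 9\right)}{888 + 2 \left(2 + 9\right)} = - \frac{2 \cdot 2 \cdot 11}{888 + 2 \cdot 11} = - \frac{2 \cdot 22}{888 + 22} = - \frac{2 \cdot 22}{910} = \left(-1\right) \frac{22}{455} = - \frac{22}{455}$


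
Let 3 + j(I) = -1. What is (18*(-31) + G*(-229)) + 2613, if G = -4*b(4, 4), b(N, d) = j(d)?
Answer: -1609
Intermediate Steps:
j(I) = -4 (j(I) = -3 - 1 = -4)
b(N, d) = -4
G = 16 (G = -4*(-4) = 16)
(18*(-31) + G*(-229)) + 2613 = (18*(-31) + 16*(-229)) + 2613 = (-558 - 3664) + 2613 = -4222 + 2613 = -1609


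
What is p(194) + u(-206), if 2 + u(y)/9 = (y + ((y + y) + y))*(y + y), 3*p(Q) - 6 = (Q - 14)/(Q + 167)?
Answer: 1102990796/361 ≈ 3.0554e+6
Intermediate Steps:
p(Q) = 2 + (-14 + Q)/(3*(167 + Q)) (p(Q) = 2 + ((Q - 14)/(Q + 167))/3 = 2 + ((-14 + Q)/(167 + Q))/3 = 2 + (-14 + Q)/(3*(167 + Q)))
u(y) = -18 + 72*y**2 (u(y) = -18 + 9*((y + ((y + y) + y))*(y + y)) = -18 + 9*((y + (2*y + y))*(2*y)) = -18 + 9*((y + 3*y)*(2*y)) = -18 + 9*((4*y)*(2*y)) = -18 + 9*(8*y**2) = -18 + 72*y**2)
p(194) + u(-206) = (988 + 7*194)/(3*(167 + 194)) + (-18 + 72*(-206)**2) = (1/3)*(988 + 1358)/361 + (-18 + 72*42436) = (1/3)*(1/361)*2346 + (-18 + 3055392) = 782/361 + 3055374 = 1102990796/361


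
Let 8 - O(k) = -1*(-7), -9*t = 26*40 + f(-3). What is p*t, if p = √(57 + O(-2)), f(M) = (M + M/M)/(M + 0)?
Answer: -3122*√58/27 ≈ -880.61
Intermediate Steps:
f(M) = (1 + M)/M (f(M) = (M + 1)/M = (1 + M)/M)
t = -3122/27 (t = -(26*40 + (1 - 3)/(-3))/9 = -(1040 - ⅓*(-2))/9 = -(1040 + ⅔)/9 = -⅑*3122/3 = -3122/27 ≈ -115.63)
O(k) = 1 (O(k) = 8 - (-1)*(-7) = 8 - 1*7 = 8 - 7 = 1)
p = √58 (p = √(57 + 1) = √58 ≈ 7.6158)
p*t = √58*(-3122/27) = -3122*√58/27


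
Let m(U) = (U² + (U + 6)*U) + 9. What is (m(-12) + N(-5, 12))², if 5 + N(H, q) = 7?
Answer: 51529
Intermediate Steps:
N(H, q) = 2 (N(H, q) = -5 + 7 = 2)
m(U) = 9 + U² + U*(6 + U) (m(U) = (U² + (6 + U)*U) + 9 = (U² + U*(6 + U)) + 9 = 9 + U² + U*(6 + U))
(m(-12) + N(-5, 12))² = ((9 + 2*(-12)² + 6*(-12)) + 2)² = ((9 + 2*144 - 72) + 2)² = ((9 + 288 - 72) + 2)² = (225 + 2)² = 227² = 51529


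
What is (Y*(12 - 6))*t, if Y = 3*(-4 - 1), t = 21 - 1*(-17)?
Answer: -3420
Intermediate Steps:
t = 38 (t = 21 + 17 = 38)
Y = -15 (Y = 3*(-5) = -15)
(Y*(12 - 6))*t = -15*(12 - 6)*38 = -15*6*38 = -90*38 = -3420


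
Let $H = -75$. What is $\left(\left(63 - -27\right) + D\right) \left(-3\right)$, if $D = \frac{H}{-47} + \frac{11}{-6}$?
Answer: $- \frac{25313}{94} \approx -269.29$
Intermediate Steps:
$D = - \frac{67}{282}$ ($D = - \frac{75}{-47} + \frac{11}{-6} = \left(-75\right) \left(- \frac{1}{47}\right) + 11 \left(- \frac{1}{6}\right) = \frac{75}{47} - \frac{11}{6} = - \frac{67}{282} \approx -0.23759$)
$\left(\left(63 - -27\right) + D\right) \left(-3\right) = \left(\left(63 - -27\right) - \frac{67}{282}\right) \left(-3\right) = \left(\left(63 + 27\right) - \frac{67}{282}\right) \left(-3\right) = \left(90 - \frac{67}{282}\right) \left(-3\right) = \frac{25313}{282} \left(-3\right) = - \frac{25313}{94}$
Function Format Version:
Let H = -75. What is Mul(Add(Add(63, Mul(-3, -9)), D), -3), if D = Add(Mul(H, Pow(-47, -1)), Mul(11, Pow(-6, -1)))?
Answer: Rational(-25313, 94) ≈ -269.29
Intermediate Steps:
D = Rational(-67, 282) (D = Add(Mul(-75, Pow(-47, -1)), Mul(11, Pow(-6, -1))) = Add(Mul(-75, Rational(-1, 47)), Mul(11, Rational(-1, 6))) = Add(Rational(75, 47), Rational(-11, 6)) = Rational(-67, 282) ≈ -0.23759)
Mul(Add(Add(63, Mul(-3, -9)), D), -3) = Mul(Add(Add(63, Mul(-3, -9)), Rational(-67, 282)), -3) = Mul(Add(Add(63, 27), Rational(-67, 282)), -3) = Mul(Add(90, Rational(-67, 282)), -3) = Mul(Rational(25313, 282), -3) = Rational(-25313, 94)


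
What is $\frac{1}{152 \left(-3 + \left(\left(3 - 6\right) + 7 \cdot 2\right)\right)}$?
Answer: $\frac{1}{1216} \approx 0.00082237$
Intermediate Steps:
$\frac{1}{152 \left(-3 + \left(\left(3 - 6\right) + 7 \cdot 2\right)\right)} = \frac{1}{152 \left(-3 + \left(\left(3 - 6\right) + 14\right)\right)} = \frac{1}{152 \left(-3 + \left(-3 + 14\right)\right)} = \frac{1}{152 \left(-3 + 11\right)} = \frac{1}{152 \cdot 8} = \frac{1}{1216}$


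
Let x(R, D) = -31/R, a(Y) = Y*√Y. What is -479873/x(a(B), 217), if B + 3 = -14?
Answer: -8157841*I*√17/31 ≈ -1.085e+6*I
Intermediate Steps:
B = -17 (B = -3 - 14 = -17)
a(Y) = Y^(3/2)
-479873/x(a(B), 217) = -479873*17*I*√17/31 = -8157841*I*√17/31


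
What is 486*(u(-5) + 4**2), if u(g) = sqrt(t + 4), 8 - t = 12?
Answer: 7776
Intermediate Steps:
t = -4 (t = 8 - 1*12 = 8 - 12 = -4)
u(g) = 0 (u(g) = sqrt(-4 + 4) = sqrt(0) = 0)
486*(u(-5) + 4**2) = 486*(0 + 4**2) = 486*(0 + 16) = 486*16 = 7776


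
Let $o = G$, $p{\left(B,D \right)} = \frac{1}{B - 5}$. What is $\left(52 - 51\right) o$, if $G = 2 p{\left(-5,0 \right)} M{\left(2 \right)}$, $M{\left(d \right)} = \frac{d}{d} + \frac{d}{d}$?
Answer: $- \frac{2}{5} \approx -0.4$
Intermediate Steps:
$p{\left(B,D \right)} = \frac{1}{-5 + B}$
$M{\left(d \right)} = 2$ ($M{\left(d \right)} = 1 + 1 = 2$)
$G = - \frac{2}{5}$ ($G = \frac{2}{-5 - 5} \cdot 2 = \frac{2}{-10} \cdot 2 = 2 \left(- \frac{1}{10}\right) 2 = \left(- \frac{1}{5}\right) 2 = - \frac{2}{5} \approx -0.4$)
$o = - \frac{2}{5} \approx -0.4$
$\left(52 - 51\right) o = \left(52 - 51\right) \left(- \frac{2}{5}\right) = 1 \left(- \frac{2}{5}\right) = - \frac{2}{5}$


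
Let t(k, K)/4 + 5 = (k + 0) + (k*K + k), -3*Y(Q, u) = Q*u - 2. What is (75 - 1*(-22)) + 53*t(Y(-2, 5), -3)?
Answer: -1811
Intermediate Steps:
Y(Q, u) = ⅔ - Q*u/3 (Y(Q, u) = -(Q*u - 2)/3 = -(-2 + Q*u)/3 = ⅔ - Q*u/3)
t(k, K) = -20 + 8*k + 4*K*k (t(k, K) = -20 + 4*((k + 0) + (k*K + k)) = -20 + 4*(k + (K*k + k)) = -20 + 4*(k + (k + K*k)) = -20 + 4*(2*k + K*k) = -20 + (8*k + 4*K*k) = -20 + 8*k + 4*K*k)
(75 - 1*(-22)) + 53*t(Y(-2, 5), -3) = (75 - 1*(-22)) + 53*(-20 + 8*(⅔ - ⅓*(-2)*5) + 4*(-3)*(⅔ - ⅓*(-2)*5)) = (75 + 22) + 53*(-20 + 8*(⅔ + 10/3) + 4*(-3)*(⅔ + 10/3)) = 97 + 53*(-20 + 8*4 + 4*(-3)*4) = 97 + 53*(-20 + 32 - 48) = 97 + 53*(-36) = 97 - 1908 = -1811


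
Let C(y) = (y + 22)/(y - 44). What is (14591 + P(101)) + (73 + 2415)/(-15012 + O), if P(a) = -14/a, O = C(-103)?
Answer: 1083967014685/74291661 ≈ 14591.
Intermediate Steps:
C(y) = (22 + y)/(-44 + y)
O = 27/49 (O = (22 - 103)/(-44 - 103) = -81/(-147) = -1/147*(-81) = 27/49 ≈ 0.55102)
(14591 + P(101)) + (73 + 2415)/(-15012 + O) = (14591 - 14/101) + (73 + 2415)/(-15012 + 27/49) = (14591 - 14*1/101) + 2488/(-735561/49) = (14591 - 14/101) + 2488*(-49/735561) = 1473677/101 - 121912/735561 = 1083967014685/74291661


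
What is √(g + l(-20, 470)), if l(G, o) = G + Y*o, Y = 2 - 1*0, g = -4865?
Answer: I*√3945 ≈ 62.809*I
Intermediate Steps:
Y = 2 (Y = 2 + 0 = 2)
l(G, o) = G + 2*o
√(g + l(-20, 470)) = √(-4865 + (-20 + 2*470)) = √(-4865 + (-20 + 940)) = √(-4865 + 920) = √(-3945) = I*√3945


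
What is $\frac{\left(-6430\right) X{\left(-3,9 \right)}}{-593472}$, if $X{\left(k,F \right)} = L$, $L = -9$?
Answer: $- \frac{9645}{98912} \approx -0.097511$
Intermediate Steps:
$X{\left(k,F \right)} = -9$
$\frac{\left(-6430\right) X{\left(-3,9 \right)}}{-593472} = \frac{\left(-6430\right) \left(-9\right)}{-593472} = 57870 \left(- \frac{1}{593472}\right) = - \frac{9645}{98912}$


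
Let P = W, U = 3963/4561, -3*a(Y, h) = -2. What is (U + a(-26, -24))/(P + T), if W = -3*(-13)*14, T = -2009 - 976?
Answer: -21011/33372837 ≈ -0.00062958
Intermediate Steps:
a(Y, h) = ⅔ (a(Y, h) = -⅓*(-2) = ⅔)
T = -2985
W = 546 (W = 39*14 = 546)
U = 3963/4561 (U = 3963*(1/4561) = 3963/4561 ≈ 0.86889)
P = 546
(U + a(-26, -24))/(P + T) = (3963/4561 + ⅔)/(546 - 2985) = (21011/13683)/(-2439) = (21011/13683)*(-1/2439) = -21011/33372837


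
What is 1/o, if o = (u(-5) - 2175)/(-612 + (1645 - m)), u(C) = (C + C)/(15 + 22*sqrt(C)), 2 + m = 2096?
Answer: 244158381/500526229 + 46684*I*sqrt(5)/2502631145 ≈ 0.4878 + 4.1712e-5*I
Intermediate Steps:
m = 2094 (m = -2 + 2096 = 2094)
u(C) = 2*C/(15 + 22*sqrt(C)) (u(C) = (2*C)/(15 + 22*sqrt(C)) = 2*C/(15 + 22*sqrt(C)))
o = 2175/1061 + 10/(1061*(15 + 22*I*sqrt(5))) (o = (2*(-5)/(15 + 22*sqrt(-5)) - 2175)/(-612 + (1645 - 1*2094)) = (2*(-5)/(15 + 22*(I*sqrt(5))) - 2175)/(-612 + (1645 - 2094)) = (2*(-5)/(15 + 22*I*sqrt(5)) - 2175)/(-612 - 449) = (-10/(15 + 22*I*sqrt(5)) - 2175)/(-1061) = (-2175 - 10/(15 + 22*I*sqrt(5)))*(-1/1061) = 2175/1061 + 10/(1061*(15 + 22*I*sqrt(5))) ≈ 2.05 - 0.00017529*I)
1/o = 1/(1150605/561269 - 44*I*sqrt(5)/561269)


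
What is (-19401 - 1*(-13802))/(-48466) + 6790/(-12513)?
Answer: -242759/568374 ≈ -0.42711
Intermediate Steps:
(-19401 - 1*(-13802))/(-48466) + 6790/(-12513) = (-19401 + 13802)*(-1/48466) + 6790*(-1/12513) = -5599*(-1/48466) - 70/129 = 509/4406 - 70/129 = -242759/568374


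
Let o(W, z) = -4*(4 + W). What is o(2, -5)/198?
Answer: -4/33 ≈ -0.12121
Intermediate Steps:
o(W, z) = -16 - 4*W
o(2, -5)/198 = (-16 - 4*2)/198 = (-16 - 8)*(1/198) = -24*1/198 = -4/33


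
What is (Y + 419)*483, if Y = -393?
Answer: 12558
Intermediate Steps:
(Y + 419)*483 = (-393 + 419)*483 = 26*483 = 12558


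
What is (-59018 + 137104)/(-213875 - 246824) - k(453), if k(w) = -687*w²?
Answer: 64948692131431/460699 ≈ 1.4098e+8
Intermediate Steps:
(-59018 + 137104)/(-213875 - 246824) - k(453) = (-59018 + 137104)/(-213875 - 246824) - (-687)*453² = 78086/(-460699) - (-687)*205209 = 78086*(-1/460699) - 1*(-140978583) = -78086/460699 + 140978583 = 64948692131431/460699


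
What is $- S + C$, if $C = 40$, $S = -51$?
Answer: $91$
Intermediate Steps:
$- S + C = \left(-1\right) \left(-51\right) + 40 = 51 + 40 = 91$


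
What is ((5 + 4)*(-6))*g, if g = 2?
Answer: -108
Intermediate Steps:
((5 + 4)*(-6))*g = ((5 + 4)*(-6))*2 = (9*(-6))*2 = -54*2 = -108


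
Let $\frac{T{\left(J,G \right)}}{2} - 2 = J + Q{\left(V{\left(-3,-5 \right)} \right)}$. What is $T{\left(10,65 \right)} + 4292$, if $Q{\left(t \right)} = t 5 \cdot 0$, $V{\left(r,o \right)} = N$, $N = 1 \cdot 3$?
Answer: $4316$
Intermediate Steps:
$N = 3$
$V{\left(r,o \right)} = 3$
$Q{\left(t \right)} = 0$ ($Q{\left(t \right)} = 5 t 0 = 0$)
$T{\left(J,G \right)} = 4 + 2 J$ ($T{\left(J,G \right)} = 4 + 2 \left(J + 0\right) = 4 + 2 J$)
$T{\left(10,65 \right)} + 4292 = \left(4 + 2 \cdot 10\right) + 4292 = \left(4 + 20\right) + 4292 = 24 + 4292 = 4316$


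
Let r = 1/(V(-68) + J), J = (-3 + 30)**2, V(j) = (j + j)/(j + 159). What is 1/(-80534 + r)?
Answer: -66203/5331592311 ≈ -1.2417e-5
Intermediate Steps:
V(j) = 2*j/(159 + j) (V(j) = (2*j)/(159 + j) = 2*j/(159 + j))
J = 729 (J = 27**2 = 729)
r = 91/66203 (r = 1/(2*(-68)/(159 - 68) + 729) = 1/(2*(-68)/91 + 729) = 1/(2*(-68)*(1/91) + 729) = 1/(-136/91 + 729) = 1/(66203/91) = 91/66203 ≈ 0.0013746)
1/(-80534 + r) = 1/(-80534 + 91/66203) = 1/(-5331592311/66203) = -66203/5331592311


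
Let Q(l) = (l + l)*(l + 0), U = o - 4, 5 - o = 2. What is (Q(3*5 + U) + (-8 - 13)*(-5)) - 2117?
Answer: -1620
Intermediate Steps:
o = 3 (o = 5 - 1*2 = 5 - 2 = 3)
U = -1 (U = 3 - 4 = -1)
Q(l) = 2*l² (Q(l) = (2*l)*l = 2*l²)
(Q(3*5 + U) + (-8 - 13)*(-5)) - 2117 = (2*(3*5 - 1)² + (-8 - 13)*(-5)) - 2117 = (2*(15 - 1)² - 21*(-5)) - 2117 = (2*14² + 105) - 2117 = (2*196 + 105) - 2117 = (392 + 105) - 2117 = 497 - 2117 = -1620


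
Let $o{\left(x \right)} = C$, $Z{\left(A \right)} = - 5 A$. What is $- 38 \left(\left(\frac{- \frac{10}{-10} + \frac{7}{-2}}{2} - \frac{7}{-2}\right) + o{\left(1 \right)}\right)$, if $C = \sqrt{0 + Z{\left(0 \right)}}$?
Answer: $- \frac{171}{2} \approx -85.5$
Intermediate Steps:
$C = 0$ ($C = \sqrt{0 - 0} = \sqrt{0 + 0} = \sqrt{0} = 0$)
$o{\left(x \right)} = 0$
$- 38 \left(\left(\frac{- \frac{10}{-10} + \frac{7}{-2}}{2} - \frac{7}{-2}\right) + o{\left(1 \right)}\right) = - 38 \left(\left(\frac{- \frac{10}{-10} + \frac{7}{-2}}{2} - \frac{7}{-2}\right) + 0\right) = - 38 \left(\left(\left(\left(-10\right) \left(- \frac{1}{10}\right) + 7 \left(- \frac{1}{2}\right)\right) \frac{1}{2} - - \frac{7}{2}\right) + 0\right) = - 38 \left(\left(\left(1 - \frac{7}{2}\right) \frac{1}{2} + \frac{7}{2}\right) + 0\right) = - 38 \left(\left(\left(- \frac{5}{2}\right) \frac{1}{2} + \frac{7}{2}\right) + 0\right) = - 38 \left(\left(- \frac{5}{4} + \frac{7}{2}\right) + 0\right) = - 38 \left(\frac{9}{4} + 0\right) = \left(-38\right) \frac{9}{4} = - \frac{171}{2}$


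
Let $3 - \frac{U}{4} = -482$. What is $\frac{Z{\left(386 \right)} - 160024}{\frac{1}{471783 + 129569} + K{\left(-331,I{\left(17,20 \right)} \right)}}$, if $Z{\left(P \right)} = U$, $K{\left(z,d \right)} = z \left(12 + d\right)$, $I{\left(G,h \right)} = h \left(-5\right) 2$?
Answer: $- \frac{95064129568}{37420932257} \approx -2.5404$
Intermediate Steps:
$I{\left(G,h \right)} = - 10 h$ ($I{\left(G,h \right)} = - 5 h 2 = - 10 h$)
$U = 1940$ ($U = 12 - -1928 = 12 + 1928 = 1940$)
$Z{\left(P \right)} = 1940$
$\frac{Z{\left(386 \right)} - 160024}{\frac{1}{471783 + 129569} + K{\left(-331,I{\left(17,20 \right)} \right)}} = \frac{1940 - 160024}{\frac{1}{471783 + 129569} - 331 \left(12 - 200\right)} = - \frac{158084}{\frac{1}{601352} - 331 \left(12 - 200\right)} = - \frac{158084}{\frac{1}{601352} - -62228} = - \frac{158084}{\frac{1}{601352} + 62228} = - \frac{158084}{\frac{37420932257}{601352}} = \left(-158084\right) \frac{601352}{37420932257} = - \frac{95064129568}{37420932257}$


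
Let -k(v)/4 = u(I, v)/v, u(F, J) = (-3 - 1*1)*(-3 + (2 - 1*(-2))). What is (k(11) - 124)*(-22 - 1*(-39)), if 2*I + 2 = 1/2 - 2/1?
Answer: -22916/11 ≈ -2083.3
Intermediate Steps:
I = -7/4 (I = -1 + (1/2 - 2/1)/2 = -1 + (1*(1/2) - 2*1)/2 = -1 + (1/2 - 2)/2 = -1 + (1/2)*(-3/2) = -1 - 3/4 = -7/4 ≈ -1.7500)
u(F, J) = -4 (u(F, J) = (-3 - 1)*(-3 + (2 + 2)) = -4*(-3 + 4) = -4*1 = -4)
k(v) = 16/v (k(v) = -(-16)/v = 16/v)
(k(11) - 124)*(-22 - 1*(-39)) = (16/11 - 124)*(-22 - 1*(-39)) = (16*(1/11) - 124)*(-22 + 39) = (16/11 - 124)*17 = -1348/11*17 = -22916/11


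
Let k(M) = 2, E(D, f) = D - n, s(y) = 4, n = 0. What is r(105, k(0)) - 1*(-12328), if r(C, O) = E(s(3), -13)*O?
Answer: 12336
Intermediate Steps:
E(D, f) = D (E(D, f) = D - 1*0 = D + 0 = D)
r(C, O) = 4*O
r(105, k(0)) - 1*(-12328) = 4*2 - 1*(-12328) = 8 + 12328 = 12336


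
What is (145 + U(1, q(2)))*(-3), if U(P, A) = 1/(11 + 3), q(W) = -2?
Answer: -6093/14 ≈ -435.21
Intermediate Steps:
U(P, A) = 1/14
(145 + U(1, q(2)))*(-3) = (145 + 1/14)*(-3) = (2031/14)*(-3) = -6093/14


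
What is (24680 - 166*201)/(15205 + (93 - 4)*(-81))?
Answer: -4343/3998 ≈ -1.0863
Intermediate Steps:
(24680 - 166*201)/(15205 + (93 - 4)*(-81)) = (24680 - 33366)/(15205 + 89*(-81)) = -8686/(15205 - 7209) = -8686/7996 = -8686*1/7996 = -4343/3998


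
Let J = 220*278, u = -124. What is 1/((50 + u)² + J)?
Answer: 1/66636 ≈ 1.5007e-5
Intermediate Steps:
J = 61160
1/((50 + u)² + J) = 1/((50 - 124)² + 61160) = 1/((-74)² + 61160) = 1/(5476 + 61160) = 1/66636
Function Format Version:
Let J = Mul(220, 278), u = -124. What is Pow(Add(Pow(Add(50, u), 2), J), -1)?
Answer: Rational(1, 66636) ≈ 1.5007e-5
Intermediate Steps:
J = 61160
Pow(Add(Pow(Add(50, u), 2), J), -1) = Pow(Add(Pow(Add(50, -124), 2), 61160), -1) = Pow(Add(Pow(-74, 2), 61160), -1) = Pow(Add(5476, 61160), -1) = Pow(66636, -1) = Rational(1, 66636)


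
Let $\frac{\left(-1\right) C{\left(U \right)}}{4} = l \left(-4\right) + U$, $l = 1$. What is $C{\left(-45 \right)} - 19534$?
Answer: $-19338$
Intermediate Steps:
$C{\left(U \right)} = 16 - 4 U$ ($C{\left(U \right)} = - 4 \left(1 \left(-4\right) + U\right) = - 4 \left(-4 + U\right) = 16 - 4 U$)
$C{\left(-45 \right)} - 19534 = \left(16 - -180\right) - 19534 = \left(16 + 180\right) - 19534 = 196 - 19534 = -19338$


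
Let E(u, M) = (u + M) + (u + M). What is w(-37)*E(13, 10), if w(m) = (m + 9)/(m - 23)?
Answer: 322/15 ≈ 21.467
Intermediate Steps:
w(m) = (9 + m)/(-23 + m)
E(u, M) = 2*M + 2*u (E(u, M) = (M + u) + (M + u) = 2*M + 2*u)
w(-37)*E(13, 10) = ((9 - 37)/(-23 - 37))*(2*10 + 2*13) = (-28/(-60))*(20 + 26) = -1/60*(-28)*46 = (7/15)*46 = 322/15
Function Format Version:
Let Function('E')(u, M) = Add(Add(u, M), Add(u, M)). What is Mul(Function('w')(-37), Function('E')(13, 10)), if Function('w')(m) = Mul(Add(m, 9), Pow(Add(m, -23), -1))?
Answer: Rational(322, 15) ≈ 21.467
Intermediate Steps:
Function('w')(m) = Mul(Pow(Add(-23, m), -1), Add(9, m)) (Function('w')(m) = Mul(Add(9, m), Pow(Add(-23, m), -1)) = Mul(Pow(Add(-23, m), -1), Add(9, m)))
Function('E')(u, M) = Add(Mul(2, M), Mul(2, u)) (Function('E')(u, M) = Add(Add(M, u), Add(M, u)) = Add(Mul(2, M), Mul(2, u)))
Mul(Function('w')(-37), Function('E')(13, 10)) = Mul(Mul(Pow(Add(-23, -37), -1), Add(9, -37)), Add(Mul(2, 10), Mul(2, 13))) = Mul(Mul(Pow(-60, -1), -28), Add(20, 26)) = Mul(Mul(Rational(-1, 60), -28), 46) = Mul(Rational(7, 15), 46) = Rational(322, 15)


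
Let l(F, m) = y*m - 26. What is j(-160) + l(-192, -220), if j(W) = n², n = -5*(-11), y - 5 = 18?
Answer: -2061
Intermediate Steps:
y = 23 (y = 5 + 18 = 23)
l(F, m) = -26 + 23*m (l(F, m) = 23*m - 26 = -26 + 23*m)
n = 55
j(W) = 3025 (j(W) = 55² = 3025)
j(-160) + l(-192, -220) = 3025 + (-26 + 23*(-220)) = 3025 + (-26 - 5060) = 3025 - 5086 = -2061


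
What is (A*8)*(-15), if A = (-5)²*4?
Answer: -12000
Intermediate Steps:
A = 100 (A = 25*4 = 100)
(A*8)*(-15) = (100*8)*(-15) = 800*(-15) = -12000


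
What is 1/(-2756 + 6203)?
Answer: 1/3447 ≈ 0.00029011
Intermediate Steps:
1/(-2756 + 6203) = 1/3447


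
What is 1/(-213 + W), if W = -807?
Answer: -1/1020 ≈ -0.00098039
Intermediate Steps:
1/(-213 + W) = 1/(-213 - 807) = 1/(-1020) = -1/1020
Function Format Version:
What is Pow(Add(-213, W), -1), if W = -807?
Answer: Rational(-1, 1020) ≈ -0.00098039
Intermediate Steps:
Pow(Add(-213, W), -1) = Pow(Add(-213, -807), -1) = Pow(-1020, -1) = Rational(-1, 1020)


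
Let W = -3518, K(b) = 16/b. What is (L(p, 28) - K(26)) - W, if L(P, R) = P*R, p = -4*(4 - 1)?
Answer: 41358/13 ≈ 3181.4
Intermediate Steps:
p = -12 (p = -4*3 = -12)
(L(p, 28) - K(26)) - W = (-12*28 - 16/26) - 1*(-3518) = (-336 - 16/26) + 3518 = (-336 - 1*8/13) + 3518 = (-336 - 8/13) + 3518 = -4376/13 + 3518 = 41358/13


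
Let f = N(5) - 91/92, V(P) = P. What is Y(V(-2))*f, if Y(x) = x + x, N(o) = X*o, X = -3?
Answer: 1471/23 ≈ 63.957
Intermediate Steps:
N(o) = -3*o
Y(x) = 2*x
f = -1471/92 (f = -3*5 - 91/92 = -15 - 91*1/92 = -15 - 91/92 = -1471/92 ≈ -15.989)
Y(V(-2))*f = (2*(-2))*(-1471/92) = -4*(-1471/92) = 1471/23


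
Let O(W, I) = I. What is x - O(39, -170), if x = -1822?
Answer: -1652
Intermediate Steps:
x - O(39, -170) = -1822 - 1*(-170) = -1822 + 170 = -1652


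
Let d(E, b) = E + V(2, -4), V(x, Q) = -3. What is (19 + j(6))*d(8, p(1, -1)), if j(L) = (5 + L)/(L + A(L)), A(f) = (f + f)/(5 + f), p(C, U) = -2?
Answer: 8015/78 ≈ 102.76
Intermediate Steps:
A(f) = 2*f/(5 + f) (A(f) = (2*f)/(5 + f) = 2*f/(5 + f))
j(L) = (5 + L)/(L + 2*L/(5 + L))
d(E, b) = -3 + E (d(E, b) = E - 3 = -3 + E)
(19 + j(6))*d(8, p(1, -1)) = (19 + (5 + 6)²/(6*(7 + 6)))*(-3 + 8) = (19 + (⅙)*11²/13)*5 = (19 + (⅙)*121*(1/13))*5 = (19 + 121/78)*5 = (1603/78)*5 = 8015/78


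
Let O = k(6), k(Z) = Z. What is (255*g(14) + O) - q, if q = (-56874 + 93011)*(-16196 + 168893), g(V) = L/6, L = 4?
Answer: -5518011313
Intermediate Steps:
O = 6
g(V) = ⅔ (g(V) = 4/6 = 4*(⅙) = ⅔)
q = 5518011489 (q = 36137*152697 = 5518011489)
(255*g(14) + O) - q = (255*(⅔) + 6) - 1*5518011489 = (170 + 6) - 5518011489 = 176 - 5518011489 = -5518011313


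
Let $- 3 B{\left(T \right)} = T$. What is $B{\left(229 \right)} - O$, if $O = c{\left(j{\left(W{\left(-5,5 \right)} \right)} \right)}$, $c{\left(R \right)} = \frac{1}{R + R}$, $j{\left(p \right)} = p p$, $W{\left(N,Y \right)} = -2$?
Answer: $- \frac{1835}{24} \approx -76.458$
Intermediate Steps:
$B{\left(T \right)} = - \frac{T}{3}$
$j{\left(p \right)} = p^{2}$
$c{\left(R \right)} = \frac{1}{2 R}$
$O = \frac{1}{8}$ ($O = \frac{1}{2 \left(-2\right)^{2}} = \frac{1}{2 \cdot 4} = \frac{1}{2} \cdot \frac{1}{4} = \frac{1}{8} \approx 0.125$)
$B{\left(229 \right)} - O = \left(- \frac{1}{3}\right) 229 - \frac{1}{8} = - \frac{229}{3} - \frac{1}{8} = - \frac{1835}{24}$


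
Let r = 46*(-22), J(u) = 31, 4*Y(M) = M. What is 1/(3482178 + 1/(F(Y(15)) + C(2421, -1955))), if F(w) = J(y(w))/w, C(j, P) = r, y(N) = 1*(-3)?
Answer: 15056/52427671953 ≈ 2.8718e-7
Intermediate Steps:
Y(M) = M/4
y(N) = -3
r = -1012
C(j, P) = -1012
F(w) = 31/w
1/(3482178 + 1/(F(Y(15)) + C(2421, -1955))) = 1/(3482178 + 1/(31/(((¼)*15)) - 1012)) = 1/(3482178 + 1/(31/(15/4) - 1012)) = 1/(3482178 + 1/(31*(4/15) - 1012)) = 1/(3482178 + 1/(124/15 - 1012)) = 1/(3482178 + 1/(-15056/15)) = 1/(3482178 - 15/15056) = 1/(52427671953/15056) = 15056/52427671953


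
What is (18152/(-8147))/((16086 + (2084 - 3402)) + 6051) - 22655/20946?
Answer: -3842948975207/3552701183778 ≈ -1.0817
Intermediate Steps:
(18152/(-8147))/((16086 + (2084 - 3402)) + 6051) - 22655/20946 = (18152*(-1/8147))/((16086 - 1318) + 6051) - 22655*1/20946 = -18152/(8147*(14768 + 6051)) - 22655/20946 = -18152/8147/20819 - 22655/20946 = -18152/8147*1/20819 - 22655/20946 = -18152/169612393 - 22655/20946 = -3842948975207/3552701183778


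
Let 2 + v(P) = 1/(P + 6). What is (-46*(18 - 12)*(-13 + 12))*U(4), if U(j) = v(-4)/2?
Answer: -207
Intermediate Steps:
v(P) = -2 + 1/(6 + P) (v(P) = -2 + 1/(P + 6) = -2 + 1/(6 + P))
U(j) = -¾ (U(j) = ((-11 - 2*(-4))/(6 - 4))/2 = ((-11 + 8)/2)*(½) = ((½)*(-3))*(½) = -3/2*½ = -¾)
(-46*(18 - 12)*(-13 + 12))*U(4) = -46*(18 - 12)*(-13 + 12)*(-¾) = -276*(-1)*(-¾) = -46*(-6)*(-¾) = 276*(-¾) = -207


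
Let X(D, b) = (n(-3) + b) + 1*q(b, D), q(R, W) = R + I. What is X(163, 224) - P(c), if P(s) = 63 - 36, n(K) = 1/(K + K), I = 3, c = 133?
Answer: 2543/6 ≈ 423.83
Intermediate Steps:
n(K) = 1/(2*K)
P(s) = 27
q(R, W) = 3 + R (q(R, W) = R + 3 = 3 + R)
X(D, b) = 17/6 + 2*b (X(D, b) = ((1/2)/(-3) + b) + 1*(3 + b) = ((1/2)*(-1/3) + b) + (3 + b) = (-1/6 + b) + (3 + b) = 17/6 + 2*b)
X(163, 224) - P(c) = (17/6 + 2*224) - 1*27 = (17/6 + 448) - 27 = 2705/6 - 27 = 2543/6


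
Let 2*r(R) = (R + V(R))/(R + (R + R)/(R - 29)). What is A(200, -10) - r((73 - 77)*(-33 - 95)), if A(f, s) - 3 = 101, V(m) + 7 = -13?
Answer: 12853231/124160 ≈ 103.52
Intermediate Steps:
V(m) = -20 (V(m) = -7 - 13 = -20)
A(f, s) = 104 (A(f, s) = 3 + 101 = 104)
r(R) = (-20 + R)/(2*(R + 2*R/(-29 + R))) (r(R) = ((R - 20)/(R + (R + R)/(R - 29)))/2 = ((-20 + R)/(R + (2*R)/(-29 + R)))/2 = ((-20 + R)/(R + 2*R/(-29 + R)))/2 = (-20 + R)/(2*(R + 2*R/(-29 + R))))
A(200, -10) - r((73 - 77)*(-33 - 95)) = 104 - (580 + ((73 - 77)*(-33 - 95))² - 49*(73 - 77)*(-33 - 95))/(2*((73 - 77)*(-33 - 95))*(-27 + (73 - 77)*(-33 - 95))) = 104 - (580 + (-4*(-128))² - (-196)*(-128))/(2*((-4*(-128)))*(-27 - 4*(-128))) = 104 - (580 + 512² - 49*512)/(2*512*(-27 + 512)) = 104 - (580 + 262144 - 25088)/(2*512*485) = 104 - 237636/(2*512*485) = 104 - 1*59409/124160 = 104 - 59409/124160 = 12853231/124160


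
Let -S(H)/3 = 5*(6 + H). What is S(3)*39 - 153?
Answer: -5418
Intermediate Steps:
S(H) = -90 - 15*H (S(H) = -15*(6 + H) = -3*(30 + 5*H) = -90 - 15*H)
S(3)*39 - 153 = (-90 - 15*3)*39 - 153 = (-90 - 45)*39 - 153 = -135*39 - 153 = -5265 - 153 = -5418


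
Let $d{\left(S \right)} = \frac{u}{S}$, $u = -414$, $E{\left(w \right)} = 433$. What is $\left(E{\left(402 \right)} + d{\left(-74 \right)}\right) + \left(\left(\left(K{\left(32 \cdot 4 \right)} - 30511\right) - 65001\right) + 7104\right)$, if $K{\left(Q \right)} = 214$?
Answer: $- \frac{3246950}{37} \approx -87755.0$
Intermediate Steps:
$d{\left(S \right)} = - \frac{414}{S}$
$\left(E{\left(402 \right)} + d{\left(-74 \right)}\right) + \left(\left(\left(K{\left(32 \cdot 4 \right)} - 30511\right) - 65001\right) + 7104\right) = \left(433 - \frac{414}{-74}\right) + \left(\left(\left(214 - 30511\right) - 65001\right) + 7104\right) = \left(433 - - \frac{207}{37}\right) + \left(\left(-30297 - 65001\right) + 7104\right) = \left(433 + \frac{207}{37}\right) + \left(-95298 + 7104\right) = \frac{16228}{37} - 88194 = - \frac{3246950}{37}$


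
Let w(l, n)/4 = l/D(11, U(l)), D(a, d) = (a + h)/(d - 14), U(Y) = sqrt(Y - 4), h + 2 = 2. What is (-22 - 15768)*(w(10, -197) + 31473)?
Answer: -5457702970/11 - 631600*sqrt(6)/11 ≈ -4.9630e+8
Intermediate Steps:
h = 0 (h = -2 + 2 = 0)
U(Y) = sqrt(-4 + Y)
D(a, d) = a/(-14 + d) (D(a, d) = (a + 0)/(d - 14) = a/(-14 + d))
w(l, n) = 4*l*(-14/11 + sqrt(-4 + l)/11) (w(l, n) = 4*(l/((11/(-14 + sqrt(-4 + l))))) = 4*(l*(-14/11 + sqrt(-4 + l)/11)) = 4*l*(-14/11 + sqrt(-4 + l)/11))
(-22 - 15768)*(w(10, -197) + 31473) = (-22 - 15768)*((4/11)*10*(-14 + sqrt(-4 + 10)) + 31473) = -15790*((4/11)*10*(-14 + sqrt(6)) + 31473) = -15790*((-560/11 + 40*sqrt(6)/11) + 31473) = -15790*(345643/11 + 40*sqrt(6)/11) = -5457702970/11 - 631600*sqrt(6)/11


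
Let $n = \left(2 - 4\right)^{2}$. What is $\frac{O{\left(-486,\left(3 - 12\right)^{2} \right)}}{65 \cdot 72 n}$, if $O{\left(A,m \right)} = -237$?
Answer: $- \frac{79}{6240} \approx -0.01266$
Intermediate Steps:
$n = 4$ ($n = \left(-2\right)^{2} = 4$)
$\frac{O{\left(-486,\left(3 - 12\right)^{2} \right)}}{65 \cdot 72 n} = - \frac{237}{65 \cdot 72 \cdot 4} = - \frac{237}{4680 \cdot 4} = - \frac{237}{18720} = \left(-237\right) \frac{1}{18720} = - \frac{79}{6240}$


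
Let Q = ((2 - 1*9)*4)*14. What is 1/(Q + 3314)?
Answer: 1/2922 ≈ 0.00034223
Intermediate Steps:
Q = -392 (Q = ((2 - 9)*4)*14 = -7*4*14 = -28*14 = -392)
1/(Q + 3314) = 1/(-392 + 3314) = 1/2922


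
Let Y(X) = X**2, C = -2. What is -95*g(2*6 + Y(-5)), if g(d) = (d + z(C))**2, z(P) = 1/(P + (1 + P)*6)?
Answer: -8267375/64 ≈ -1.2918e+5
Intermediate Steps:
z(P) = 1/(6 + 7*P) (z(P) = 1/(P + (6 + 6*P)) = 1/(6 + 7*P))
g(d) = (-1/8 + d)**2 (g(d) = (d + 1/(6 + 7*(-2)))**2 = (d + 1/(6 - 14))**2 = (d + 1/(-8))**2 = (d - 1/8)**2 = (-1/8 + d)**2)
-95*g(2*6 + Y(-5)) = -95*(-1 + 8*(2*6 + (-5)**2))**2/64 = -95*(-1 + 8*(12 + 25))**2/64 = -95*(-1 + 8*37)**2/64 = -95*(-1 + 296)**2/64 = -95*295**2/64 = -95*87025/64 = -8267375/64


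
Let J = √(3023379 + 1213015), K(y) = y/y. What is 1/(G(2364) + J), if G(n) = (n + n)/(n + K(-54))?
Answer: -5590860/11847541238333 + 5593225*√4236394/23695082476666 ≈ 0.00048538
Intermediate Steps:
K(y) = 1
J = √4236394 ≈ 2058.3
G(n) = 2*n/(1 + n) (G(n) = (n + n)/(n + 1) = (2*n)/(1 + n) = 2*n/(1 + n))
1/(G(2364) + J) = 1/(2*2364/(1 + 2364) + √4236394) = 1/(2*2364/2365 + √4236394) = 1/(2*2364*(1/2365) + √4236394) = 1/(4728/2365 + √4236394)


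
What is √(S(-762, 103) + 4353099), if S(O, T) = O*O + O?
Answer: 9*√60901 ≈ 2221.0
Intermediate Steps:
S(O, T) = O + O² (S(O, T) = O² + O = O + O²)
√(S(-762, 103) + 4353099) = √(-762*(1 - 762) + 4353099) = √(-762*(-761) + 4353099) = √(579882 + 4353099) = √4932981 = 9*√60901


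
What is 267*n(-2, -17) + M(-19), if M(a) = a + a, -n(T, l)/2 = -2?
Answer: 1030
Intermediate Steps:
n(T, l) = 4 (n(T, l) = -2*(-2) = 4)
M(a) = 2*a
267*n(-2, -17) + M(-19) = 267*4 + 2*(-19) = 1068 - 38 = 1030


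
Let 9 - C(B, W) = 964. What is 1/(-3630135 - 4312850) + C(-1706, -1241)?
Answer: -7585550676/7942985 ≈ -955.00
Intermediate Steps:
C(B, W) = -955 (C(B, W) = 9 - 1*964 = 9 - 964 = -955)
1/(-3630135 - 4312850) + C(-1706, -1241) = 1/(-3630135 - 4312850) - 955 = 1/(-7942985) - 955 = -1/7942985 - 955 = -7585550676/7942985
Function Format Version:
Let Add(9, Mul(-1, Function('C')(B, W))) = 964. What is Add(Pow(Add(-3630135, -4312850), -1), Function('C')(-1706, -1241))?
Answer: Rational(-7585550676, 7942985) ≈ -955.00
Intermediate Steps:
Function('C')(B, W) = -955 (Function('C')(B, W) = Add(9, Mul(-1, 964)) = Add(9, -964) = -955)
Add(Pow(Add(-3630135, -4312850), -1), Function('C')(-1706, -1241)) = Add(Pow(Add(-3630135, -4312850), -1), -955) = Add(Pow(-7942985, -1), -955) = Add(Rational(-1, 7942985), -955) = Rational(-7585550676, 7942985)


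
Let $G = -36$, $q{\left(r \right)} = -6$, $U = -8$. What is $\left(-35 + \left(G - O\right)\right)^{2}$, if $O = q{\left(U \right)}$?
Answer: $4225$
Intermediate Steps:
$O = -6$
$\left(-35 + \left(G - O\right)\right)^{2} = \left(-35 - 30\right)^{2} = \left(-65\right)^{2} = 4225$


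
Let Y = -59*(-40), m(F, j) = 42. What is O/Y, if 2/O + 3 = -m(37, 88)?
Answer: -1/53100 ≈ -1.8832e-5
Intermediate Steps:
Y = 2360
O = -2/45 (O = 2/(-3 - 1*42) = 2/(-3 - 42) = 2/(-45) = 2*(-1/45) = -2/45 ≈ -0.044444)
O/Y = -2/45/2360 = -2/45*1/2360 = -1/53100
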